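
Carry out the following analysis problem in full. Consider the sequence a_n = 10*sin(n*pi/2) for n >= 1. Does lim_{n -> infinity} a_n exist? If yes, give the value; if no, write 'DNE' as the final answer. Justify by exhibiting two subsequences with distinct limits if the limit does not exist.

Examine the behaviour of a_n along subsequences.
a_{4k+1} = 10*sin(pi/2 + 2k*pi) = 10 -> 10. a_{4k+3} = 10*sin(3pi/2 + 2k*pi) = -10 -> -10.
Since these two subsequential limits are 10 and -10, distinct, the full sequence cannot converge (a convergent sequence has all subsequences tending to the same limit). So lim a_n does not exist.

DNE


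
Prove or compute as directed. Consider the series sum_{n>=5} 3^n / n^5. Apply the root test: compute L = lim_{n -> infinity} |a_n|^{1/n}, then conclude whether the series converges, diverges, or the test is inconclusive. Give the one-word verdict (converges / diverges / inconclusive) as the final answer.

Let a_n denote the general term. Form |a_n|^(1/n) and simplify:
|a_n|^(1/n) = 3/n^(5/n)
Take the limit as n -> infinity: L = 3.
Since L = 3 > 1, the root test implies divergence.

diverges


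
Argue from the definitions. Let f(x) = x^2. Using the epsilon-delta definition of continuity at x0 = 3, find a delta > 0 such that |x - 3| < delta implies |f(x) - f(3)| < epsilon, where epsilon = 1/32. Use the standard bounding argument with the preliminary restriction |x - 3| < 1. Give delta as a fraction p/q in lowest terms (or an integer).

Factor: |x^2 - (3)^2| = |x - 3| * |x + 3|.
Impose |x - 3| < 1 first. Then |x + 3| = |(x - 3) + 2*(3)| <= |x - 3| + 2*|3| < 1 + 6 = 7.
So |x^2 - (3)^2| < delta * 7.
We need delta * 7 <= 1/32, i.e. delta <= 1/32/7 = 1/224.
Since 1/224 < 1, this is tighter than 1; take delta = 1/224.
So delta = 1/224 works.

1/224


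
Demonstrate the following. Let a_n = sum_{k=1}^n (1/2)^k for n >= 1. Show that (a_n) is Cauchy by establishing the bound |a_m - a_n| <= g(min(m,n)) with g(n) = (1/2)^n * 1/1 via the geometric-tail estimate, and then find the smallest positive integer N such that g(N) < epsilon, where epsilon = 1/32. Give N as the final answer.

For m > n >= 1: |a_m - a_n| = sum_{k=n+1}^m (1/2)^k < sum_{k=n+1}^infinity (1/2)^k = (1/2)^(n+1) / (1 - 1/2) = (1/2)^n * (1/2) * (2/1) = (1/2)^n * 1/1.
So g(n) = (1/2)^n / 1. Since g(n) -> 0, (a_n) is Cauchy.
Now solve g(N) < 1/32: (1/2)^N / 1 < 1/32 <=> 2^N > 1 / (1 * 1/32) = 32.
Check powers of 2: 2^5 = 32 <= 32, 2^6 = 64 > 32.
So the smallest such N is 6. Check: g(6) = 1/(1 * 64) = 1/64 < 1/32.

6


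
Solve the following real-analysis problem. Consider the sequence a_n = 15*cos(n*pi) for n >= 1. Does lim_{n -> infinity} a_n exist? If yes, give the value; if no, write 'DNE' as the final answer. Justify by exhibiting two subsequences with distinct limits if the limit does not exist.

Examine the behaviour of a_n along subsequences.
cos(n*pi) = (-1)^n, so a_n = 15*(-1)^n. a_{2k} = 15 -> 15. a_{2k+1} = -15 -> -15.
Since these two subsequential limits are 15 and -15, distinct, the full sequence cannot converge (a convergent sequence has all subsequences tending to the same limit). So lim a_n does not exist.

DNE


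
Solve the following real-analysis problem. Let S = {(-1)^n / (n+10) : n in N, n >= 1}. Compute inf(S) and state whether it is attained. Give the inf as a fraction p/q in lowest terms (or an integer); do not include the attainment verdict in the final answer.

Analysis:
- Values: -1/11, 1/12, -1/13, 1/14, -1/15, ...
- Positive terms (even n): 1/(2+10), 1/(4+10), ... decreasing -> max = 1/12 (n=2).
- Negative terms (odd n): -1/(1+10), -1/(3+10), ... increasing -> min = -1/11 (n=1).
- So sup = 1/12 (attained at n=2); inf = -1/11 (attained at n=1).
Conclusion: inf(S) = -1/11, attained in S.

-1/11


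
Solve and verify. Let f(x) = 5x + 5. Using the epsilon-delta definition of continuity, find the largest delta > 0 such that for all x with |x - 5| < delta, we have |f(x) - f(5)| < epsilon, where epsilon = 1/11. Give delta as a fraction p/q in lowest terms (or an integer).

We compute f(5) = 5*(5) + 5 = 30.
|f(x) - f(5)| = |5x + 5 - (30)| = |5(x - 5)| = 5|x - 5|.
We need 5|x - 5| < 1/11, i.e. |x - 5| < 1/11 / 5 = 1/55.
So any delta <= 1/55 works. Conversely, if delta > 1/55, then x = 5 + 1/55 satisfies |x - 5| = 1/55 < delta but |f(x) - f(5)| = 5 * 1/55 = 1/11, which is not < 1/11; so no larger delta works.
Hence the largest such delta is 1/55.

1/55


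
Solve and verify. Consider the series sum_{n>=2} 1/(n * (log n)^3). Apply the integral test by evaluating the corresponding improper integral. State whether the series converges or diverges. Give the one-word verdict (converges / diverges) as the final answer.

Let f(x) = 1/(x*log(x)^3). Then f is positive, continuous, and decreasing on [2, infinity), so the integral test applies.
Compute the improper integral int_{2}^infinity f(x) dx:
  antiderivative F(x) = -1/(2*log(x)^2).
  F(x) -> 0 as x -> infinity.  int = 0 - F(2) = 1/(2*log(2)^2) < infinity. By the integral test, the series converges.

converges


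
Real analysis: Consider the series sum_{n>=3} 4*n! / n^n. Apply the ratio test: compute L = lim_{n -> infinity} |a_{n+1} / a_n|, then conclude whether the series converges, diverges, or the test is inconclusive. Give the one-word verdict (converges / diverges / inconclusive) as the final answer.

Let a_n denote the general term. Form the ratio a_{n+1}/a_n and simplify:
a_{n+1}/a_n = (n/(n + 1))^n
Take the limit as n -> infinity: L = exp(-1).
Since L = exp(-1) < 1, the ratio test implies the series converges.

converges


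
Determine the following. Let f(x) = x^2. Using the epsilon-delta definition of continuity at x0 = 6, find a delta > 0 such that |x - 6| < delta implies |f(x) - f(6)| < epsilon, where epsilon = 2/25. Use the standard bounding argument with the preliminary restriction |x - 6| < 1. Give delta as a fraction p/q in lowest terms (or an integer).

Factor: |x^2 - (6)^2| = |x - 6| * |x + 6|.
Impose |x - 6| < 1 first. Then |x + 6| = |(x - 6) + 2*(6)| <= |x - 6| + 2*|6| < 1 + 12 = 13.
So |x^2 - (6)^2| < delta * 13.
We need delta * 13 <= 2/25, i.e. delta <= 2/25/13 = 2/325.
Since 2/325 < 1, this is tighter than 1; take delta = 2/325.
So delta = 2/325 works.

2/325


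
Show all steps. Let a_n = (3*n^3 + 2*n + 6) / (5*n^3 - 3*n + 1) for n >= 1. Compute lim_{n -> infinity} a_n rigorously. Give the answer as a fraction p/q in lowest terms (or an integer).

Divide numerator and denominator by n^3, the highest power:
numerator / n^3 = 3 + 2/n^2 + 6/n^3
denominator / n^3 = 5 - 3/n^2 + n^(-3)
As n -> infinity, all terms of the form c/n^k (k >= 1) tend to 0.
So numerator / n^3 -> 3 and denominator / n^3 -> 5.
Therefore lim a_n = 3/5.

3/5


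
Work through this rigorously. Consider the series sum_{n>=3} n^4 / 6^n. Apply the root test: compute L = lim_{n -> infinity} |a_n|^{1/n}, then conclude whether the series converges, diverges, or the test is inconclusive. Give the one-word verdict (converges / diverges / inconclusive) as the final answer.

Let a_n denote the general term. Form |a_n|^(1/n) and simplify:
|a_n|^(1/n) = n^(4/n)/6
Take the limit as n -> infinity: L = 1/6.
Since L = 1/6 < 1, the root test implies convergence.

converges


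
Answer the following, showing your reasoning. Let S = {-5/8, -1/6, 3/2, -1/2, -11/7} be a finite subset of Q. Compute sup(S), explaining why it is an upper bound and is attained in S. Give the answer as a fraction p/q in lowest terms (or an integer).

S is finite, so sup(S) = max(S).
Sorted decreasing:
3/2, -1/6, -1/2, -5/8, -11/7
The extremum is 3/2.
For every x in S, x <= 3/2. And 3/2 is in S, so it is attained.
Therefore sup(S) = 3/2.

3/2


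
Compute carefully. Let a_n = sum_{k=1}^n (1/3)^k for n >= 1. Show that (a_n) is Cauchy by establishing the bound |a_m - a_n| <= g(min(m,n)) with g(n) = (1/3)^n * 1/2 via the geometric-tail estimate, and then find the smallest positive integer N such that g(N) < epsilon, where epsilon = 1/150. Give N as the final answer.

For m > n >= 1: |a_m - a_n| = sum_{k=n+1}^m (1/3)^k < sum_{k=n+1}^infinity (1/3)^k = (1/3)^(n+1) / (1 - 1/3) = (1/3)^n * (1/3) * (3/2) = (1/3)^n * 1/2.
So g(n) = (1/3)^n / 2. Since g(n) -> 0, (a_n) is Cauchy.
Now solve g(N) < 1/150: (1/3)^N / 2 < 1/150 <=> 3^N > 1 / (2 * 1/150) = 75.
Check powers of 3: 3^3 = 27 <= 75, 3^4 = 81 > 75.
So the smallest such N is 4. Check: g(4) = 1/(2 * 81) = 1/162 < 1/150.

4


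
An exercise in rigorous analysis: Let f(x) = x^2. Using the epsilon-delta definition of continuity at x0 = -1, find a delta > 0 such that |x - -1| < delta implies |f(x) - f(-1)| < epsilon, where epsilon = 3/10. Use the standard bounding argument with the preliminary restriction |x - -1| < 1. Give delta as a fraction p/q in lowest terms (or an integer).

Factor: |x^2 - (-1)^2| = |x - -1| * |x + -1|.
Impose |x - -1| < 1 first. Then |x + -1| = |(x - -1) + 2*(-1)| <= |x - -1| + 2*|-1| < 1 + 2 = 3.
So |x^2 - (-1)^2| < delta * 3.
We need delta * 3 <= 3/10, i.e. delta <= 3/10/3 = 1/10.
Since 1/10 < 1, this is tighter than 1; take delta = 1/10.
So delta = 1/10 works.

1/10


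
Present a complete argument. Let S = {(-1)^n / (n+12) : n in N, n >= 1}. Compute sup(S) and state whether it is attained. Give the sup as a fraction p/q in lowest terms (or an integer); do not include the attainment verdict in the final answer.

Analysis:
- Values: -1/13, 1/14, -1/15, 1/16, -1/17, ...
- Positive terms (even n): 1/(2+12), 1/(4+12), ... decreasing -> max = 1/14 (n=2).
- Negative terms (odd n): -1/(1+12), -1/(3+12), ... increasing -> min = -1/13 (n=1).
- So sup = 1/14 (attained at n=2); inf = -1/13 (attained at n=1).
Conclusion: sup(S) = 1/14, attained in S.

1/14


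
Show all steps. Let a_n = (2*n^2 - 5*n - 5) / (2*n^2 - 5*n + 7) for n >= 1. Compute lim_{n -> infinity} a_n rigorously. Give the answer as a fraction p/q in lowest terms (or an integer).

Divide numerator and denominator by n^2, the highest power:
numerator / n^2 = 2 - 5/n - 5/n^2
denominator / n^2 = 2 - 5/n + 7/n^2
As n -> infinity, all terms of the form c/n^k (k >= 1) tend to 0.
So numerator / n^2 -> 2 and denominator / n^2 -> 2.
Therefore lim a_n = 1.

1


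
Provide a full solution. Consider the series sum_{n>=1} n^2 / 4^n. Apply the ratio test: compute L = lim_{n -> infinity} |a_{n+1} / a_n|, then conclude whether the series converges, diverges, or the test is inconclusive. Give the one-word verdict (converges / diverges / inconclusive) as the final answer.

Let a_n denote the general term. Form the ratio a_{n+1}/a_n and simplify:
a_{n+1}/a_n = (n + 1)^2/(4*n^2)
Take the limit as n -> infinity: L = 1/4.
Since L = 1/4 < 1, the ratio test implies the series converges.

converges


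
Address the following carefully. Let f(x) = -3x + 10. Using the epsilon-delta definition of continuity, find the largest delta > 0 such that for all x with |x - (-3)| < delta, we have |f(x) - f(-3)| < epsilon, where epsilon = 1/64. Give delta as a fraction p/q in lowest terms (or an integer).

We compute f(-3) = -3*(-3) + 10 = 19.
|f(x) - f(-3)| = |-3x + 10 - (19)| = |-3(x - (-3))| = 3|x - (-3)|.
We need 3|x - (-3)| < 1/64, i.e. |x - (-3)| < 1/64 / 3 = 1/192.
So any delta <= 1/192 works. Conversely, if delta > 1/192, then x = -3 + 1/192 satisfies |x - (-3)| = 1/192 < delta but |f(x) - f(-3)| = 3 * 1/192 = 1/64, which is not < 1/64; so no larger delta works.
Hence the largest such delta is 1/192.

1/192


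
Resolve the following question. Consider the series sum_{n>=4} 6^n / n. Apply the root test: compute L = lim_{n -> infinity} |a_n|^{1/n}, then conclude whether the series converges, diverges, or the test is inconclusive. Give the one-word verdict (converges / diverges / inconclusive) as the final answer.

Let a_n denote the general term. Form |a_n|^(1/n) and simplify:
|a_n|^(1/n) = 6/n^(1/n)
Take the limit as n -> infinity: L = 6.
Since L = 6 > 1, the root test implies divergence.

diverges


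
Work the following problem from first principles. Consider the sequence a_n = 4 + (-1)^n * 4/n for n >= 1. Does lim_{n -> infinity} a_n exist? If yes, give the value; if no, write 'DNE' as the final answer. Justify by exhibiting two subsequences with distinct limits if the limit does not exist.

Examine the behaviour of a_n along subsequences.
Even-n subsequence a_{2k} = 4 + 4/(2k) -> 4. Odd-n subsequence a_{2k+1} = 4 - 4/(2k+1) -> 4. Both tend to 4, which suggests the limit is 4; verify directly.
|a_n - 4| = |(-1)^n * 4/n| = 4/n for every n >= 1.
Given epsilon > 0, choose a positive integer N > 4/epsilon. Then for all n >= N, |a_n - 4| = 4/n <= 4/N < epsilon.
So by the definition of the limit, lim a_n exists and equals 4.

4


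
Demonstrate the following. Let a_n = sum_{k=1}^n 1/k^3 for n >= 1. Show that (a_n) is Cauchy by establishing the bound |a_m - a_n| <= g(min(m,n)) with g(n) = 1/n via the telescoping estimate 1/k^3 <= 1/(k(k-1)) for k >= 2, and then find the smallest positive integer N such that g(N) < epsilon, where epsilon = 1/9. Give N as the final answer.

For m > n >= 1: |a_m - a_n| = sum_{k=n+1}^m 1/k^3.
Use 1/k^3 <= 1/(k(k-1)) = 1/(k-1) - 1/k for k >= 2 (which holds since k^3 >= k^2 >= k(k-1) for k >= 2):
sum_{k=n+1}^m 1/k^3 <= sum_{k=n+1}^m (1/(k-1) - 1/k) = 1/n - 1/m <= 1/n.
By symmetry the same bound holds with n,m swapped, so |a_m - a_n| <= 1/min(m,n) = g(min(m,n)). Since g(n) -> 0, (a_n) is Cauchy.
Now solve g(N) < 1/9: 1/N < 1/9 <=> N > 1/(1/9) = 9.
The smallest integer strictly greater than 9 is N = 10.
Check: g(10) = 1/10 < 1/9; g(9) = 1/9 >= 1/9. So N = 10.

10


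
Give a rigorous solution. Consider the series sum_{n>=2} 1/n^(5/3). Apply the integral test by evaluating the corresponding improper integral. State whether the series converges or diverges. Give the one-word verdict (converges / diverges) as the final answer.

Let f(x) = x^(-5/3). Then f is positive, continuous, and decreasing on [2, infinity), so the integral test applies.
Compute the improper integral int_{2}^infinity f(x) dx:
  antiderivative F(x) = -3/(2*x^(2/3)).
  As x -> infinity, F(x) -> 0 (since p = 5/3 > 1).
  So int = F(infinity) - F(2) = 0 - (-3*2^(1/3)/4) = 3*2^(1/3)/4.
  Finite, so by the integral test, the series converges.

converges


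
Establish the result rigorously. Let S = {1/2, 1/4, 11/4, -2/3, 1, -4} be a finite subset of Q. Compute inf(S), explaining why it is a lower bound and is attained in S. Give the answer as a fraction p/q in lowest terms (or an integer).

S is finite, so inf(S) = min(S).
Sorted increasing:
-4, -2/3, 1/4, 1/2, 1, 11/4
The extremum is -4.
For every x in S, x >= -4. And -4 is in S, so it is attained.
Therefore inf(S) = -4.

-4


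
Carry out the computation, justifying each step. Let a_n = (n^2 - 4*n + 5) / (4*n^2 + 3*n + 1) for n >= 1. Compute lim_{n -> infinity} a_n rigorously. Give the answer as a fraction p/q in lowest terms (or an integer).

Divide numerator and denominator by n^2, the highest power:
numerator / n^2 = 1 - 4/n + 5/n^2
denominator / n^2 = 4 + 3/n + n^(-2)
As n -> infinity, all terms of the form c/n^k (k >= 1) tend to 0.
So numerator / n^2 -> 1 and denominator / n^2 -> 4.
Therefore lim a_n = 1/4.

1/4


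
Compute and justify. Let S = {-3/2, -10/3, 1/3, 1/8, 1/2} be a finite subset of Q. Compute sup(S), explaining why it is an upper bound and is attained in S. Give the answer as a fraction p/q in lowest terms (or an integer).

S is finite, so sup(S) = max(S).
Sorted decreasing:
1/2, 1/3, 1/8, -3/2, -10/3
The extremum is 1/2.
For every x in S, x <= 1/2. And 1/2 is in S, so it is attained.
Therefore sup(S) = 1/2.

1/2


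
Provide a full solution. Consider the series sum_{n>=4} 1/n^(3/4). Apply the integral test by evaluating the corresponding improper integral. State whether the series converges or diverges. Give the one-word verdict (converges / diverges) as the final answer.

Let f(x) = x^(-3/4). Then f is positive, continuous, and decreasing on [4, infinity), so the integral test applies.
Compute the improper integral int_{4}^infinity f(x) dx:
  antiderivative F(x) = 4*x^(1/4).
  As x -> infinity, F(x) -> infinity (since p = 3/4 < 1).
  So the integral diverges. By the integral test, the series diverges.

diverges


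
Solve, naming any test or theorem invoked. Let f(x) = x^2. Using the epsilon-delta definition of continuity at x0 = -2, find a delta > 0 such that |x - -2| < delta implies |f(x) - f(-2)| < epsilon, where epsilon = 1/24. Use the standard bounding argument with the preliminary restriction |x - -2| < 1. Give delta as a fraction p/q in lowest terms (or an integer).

Factor: |x^2 - (-2)^2| = |x - -2| * |x + -2|.
Impose |x - -2| < 1 first. Then |x + -2| = |(x - -2) + 2*(-2)| <= |x - -2| + 2*|-2| < 1 + 4 = 5.
So |x^2 - (-2)^2| < delta * 5.
We need delta * 5 <= 1/24, i.e. delta <= 1/24/5 = 1/120.
Since 1/120 < 1, this is tighter than 1; take delta = 1/120.
So delta = 1/120 works.

1/120


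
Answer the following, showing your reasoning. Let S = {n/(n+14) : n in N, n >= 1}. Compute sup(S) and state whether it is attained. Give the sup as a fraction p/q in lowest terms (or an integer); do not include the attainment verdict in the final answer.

Analysis:
- Values: 1/15, 1/8, 3/17, 2/9, ... strictly increasing.
- Minimum is 1/15 (n=1); inf = 1/15 (attained).
- n/(n+14) = 1 - 14/(n+14) -> 1 from below as n -> infinity, and never equals 1.
- So sup = 1 (not attained).
Conclusion: sup(S) = 1, not attained in S.

1


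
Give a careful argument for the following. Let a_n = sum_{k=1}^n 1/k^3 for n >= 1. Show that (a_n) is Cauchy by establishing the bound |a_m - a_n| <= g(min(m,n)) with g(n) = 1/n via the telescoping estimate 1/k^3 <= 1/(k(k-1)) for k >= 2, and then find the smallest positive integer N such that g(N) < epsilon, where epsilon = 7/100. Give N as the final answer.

For m > n >= 1: |a_m - a_n| = sum_{k=n+1}^m 1/k^3.
Use 1/k^3 <= 1/(k(k-1)) = 1/(k-1) - 1/k for k >= 2 (which holds since k^3 >= k^2 >= k(k-1) for k >= 2):
sum_{k=n+1}^m 1/k^3 <= sum_{k=n+1}^m (1/(k-1) - 1/k) = 1/n - 1/m <= 1/n.
By symmetry the same bound holds with n,m swapped, so |a_m - a_n| <= 1/min(m,n) = g(min(m,n)). Since g(n) -> 0, (a_n) is Cauchy.
Now solve g(N) < 7/100: 1/N < 7/100 <=> N > 1/(7/100) = 100/7.
The smallest integer strictly greater than 100/7 is N = 15.
Check: g(15) = 1/15 < 7/100; g(14) = 1/14 >= 7/100. So N = 15.

15


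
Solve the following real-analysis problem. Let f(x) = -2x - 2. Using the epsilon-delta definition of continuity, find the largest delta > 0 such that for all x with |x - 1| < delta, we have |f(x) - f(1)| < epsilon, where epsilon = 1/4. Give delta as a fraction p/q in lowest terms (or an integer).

We compute f(1) = -2*(1) - 2 = -4.
|f(x) - f(1)| = |-2x - 2 - (-4)| = |-2(x - 1)| = 2|x - 1|.
We need 2|x - 1| < 1/4, i.e. |x - 1| < 1/4 / 2 = 1/8.
So any delta <= 1/8 works. Conversely, if delta > 1/8, then x = 1 + 1/8 satisfies |x - 1| = 1/8 < delta but |f(x) - f(1)| = 2 * 1/8 = 1/4, which is not < 1/4; so no larger delta works.
Hence the largest such delta is 1/8.

1/8


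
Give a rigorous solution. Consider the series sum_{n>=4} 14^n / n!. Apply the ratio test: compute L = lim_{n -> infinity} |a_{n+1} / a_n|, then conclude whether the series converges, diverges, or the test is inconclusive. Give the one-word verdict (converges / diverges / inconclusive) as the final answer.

Let a_n denote the general term. Form the ratio a_{n+1}/a_n and simplify:
a_{n+1}/a_n = 14/(n + 1)
Take the limit as n -> infinity: L = 0.
Since L = 0 < 1, the ratio test implies the series converges.

converges


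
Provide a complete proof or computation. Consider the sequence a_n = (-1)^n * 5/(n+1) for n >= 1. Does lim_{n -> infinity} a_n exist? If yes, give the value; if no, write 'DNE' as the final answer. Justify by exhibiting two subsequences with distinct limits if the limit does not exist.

Examine the behaviour of a_n along subsequences.
Even-n subsequence a_{2k} = 5/(2k+1) -> 0. Odd-n subsequence a_{2k+1} = -5/(2k+2) -> 0. Both tend to 0, which suggests the limit is 0; verify directly.
|a_n - 0| = 5/(n+1) < 5/n for every n >= 1.
Given epsilon > 0, choose a positive integer N > 5/epsilon. Then for all n >= N, |a_n| < 5/n <= 5/N < epsilon.
So by the definition of the limit, lim a_n exists and equals 0.

0


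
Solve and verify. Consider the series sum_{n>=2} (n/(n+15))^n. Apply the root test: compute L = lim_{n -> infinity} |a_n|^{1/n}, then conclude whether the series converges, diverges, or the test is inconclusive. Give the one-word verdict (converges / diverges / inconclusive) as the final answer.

Let a_n denote the general term. Form |a_n|^(1/n) and simplify:
|a_n|^(1/n) = n/(n + 15)
Take the limit as n -> infinity: L = 1.
Since L = 1, the root test is inconclusive. (In fact a_n = (n/(n+15))^n -> e^(-15) != 0, so the nth-term test shows divergence; but the root test itself gives no conclusion.)

inconclusive


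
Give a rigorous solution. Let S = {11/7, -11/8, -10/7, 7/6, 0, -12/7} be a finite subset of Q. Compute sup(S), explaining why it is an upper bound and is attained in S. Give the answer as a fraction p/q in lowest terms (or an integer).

S is finite, so sup(S) = max(S).
Sorted decreasing:
11/7, 7/6, 0, -11/8, -10/7, -12/7
The extremum is 11/7.
For every x in S, x <= 11/7. And 11/7 is in S, so it is attained.
Therefore sup(S) = 11/7.

11/7


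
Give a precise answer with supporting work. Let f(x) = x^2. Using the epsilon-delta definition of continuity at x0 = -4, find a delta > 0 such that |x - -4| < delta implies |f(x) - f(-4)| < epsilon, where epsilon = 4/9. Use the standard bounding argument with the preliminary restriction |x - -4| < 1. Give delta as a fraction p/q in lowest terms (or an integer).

Factor: |x^2 - (-4)^2| = |x - -4| * |x + -4|.
Impose |x - -4| < 1 first. Then |x + -4| = |(x - -4) + 2*(-4)| <= |x - -4| + 2*|-4| < 1 + 8 = 9.
So |x^2 - (-4)^2| < delta * 9.
We need delta * 9 <= 4/9, i.e. delta <= 4/9/9 = 4/81.
Since 4/81 < 1, this is tighter than 1; take delta = 4/81.
So delta = 4/81 works.

4/81


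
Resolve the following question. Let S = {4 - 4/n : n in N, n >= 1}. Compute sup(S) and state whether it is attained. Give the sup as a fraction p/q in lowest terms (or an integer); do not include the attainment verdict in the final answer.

Analysis:
- Values: 0, 2, 8/3, 3, ... strictly increasing.
- Minimum is 0 (n=1); inf = 0 (attained).
- 4 - 4/n -> 4 from below; sup = 4, not attained.
Conclusion: sup(S) = 4, not attained in S.

4


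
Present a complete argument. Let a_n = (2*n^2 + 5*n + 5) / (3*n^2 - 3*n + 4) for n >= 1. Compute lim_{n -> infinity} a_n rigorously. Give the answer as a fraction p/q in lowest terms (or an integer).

Divide numerator and denominator by n^2, the highest power:
numerator / n^2 = 2 + 5/n + 5/n^2
denominator / n^2 = 3 - 3/n + 4/n^2
As n -> infinity, all terms of the form c/n^k (k >= 1) tend to 0.
So numerator / n^2 -> 2 and denominator / n^2 -> 3.
Therefore lim a_n = 2/3.

2/3


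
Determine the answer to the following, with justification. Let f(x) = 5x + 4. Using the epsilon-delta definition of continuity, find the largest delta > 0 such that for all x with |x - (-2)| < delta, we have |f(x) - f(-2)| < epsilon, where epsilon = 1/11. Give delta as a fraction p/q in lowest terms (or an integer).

We compute f(-2) = 5*(-2) + 4 = -6.
|f(x) - f(-2)| = |5x + 4 - (-6)| = |5(x - (-2))| = 5|x - (-2)|.
We need 5|x - (-2)| < 1/11, i.e. |x - (-2)| < 1/11 / 5 = 1/55.
So any delta <= 1/55 works. Conversely, if delta > 1/55, then x = -2 + 1/55 satisfies |x - (-2)| = 1/55 < delta but |f(x) - f(-2)| = 5 * 1/55 = 1/11, which is not < 1/11; so no larger delta works.
Hence the largest such delta is 1/55.

1/55


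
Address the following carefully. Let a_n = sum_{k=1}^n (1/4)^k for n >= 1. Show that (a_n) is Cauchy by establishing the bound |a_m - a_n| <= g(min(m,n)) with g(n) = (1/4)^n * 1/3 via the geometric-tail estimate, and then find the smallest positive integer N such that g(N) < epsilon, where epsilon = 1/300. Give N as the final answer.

For m > n >= 1: |a_m - a_n| = sum_{k=n+1}^m (1/4)^k < sum_{k=n+1}^infinity (1/4)^k = (1/4)^(n+1) / (1 - 1/4) = (1/4)^n * (1/4) * (4/3) = (1/4)^n * 1/3.
So g(n) = (1/4)^n / 3. Since g(n) -> 0, (a_n) is Cauchy.
Now solve g(N) < 1/300: (1/4)^N / 3 < 1/300 <=> 4^N > 1 / (3 * 1/300) = 100.
Check powers of 4: 4^3 = 64 <= 100, 4^4 = 256 > 100.
So the smallest such N is 4. Check: g(4) = 1/(3 * 256) = 1/768 < 1/300.

4


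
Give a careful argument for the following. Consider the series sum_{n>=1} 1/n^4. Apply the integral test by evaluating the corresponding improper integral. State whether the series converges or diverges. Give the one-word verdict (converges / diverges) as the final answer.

Let f(x) = x^(-4). Then f is positive, continuous, and decreasing on [1, infinity), so the integral test applies.
Compute the improper integral int_{1}^infinity f(x) dx:
  antiderivative F(x) = -1/(3*x^3).
  As x -> infinity, F(x) -> 0 (since p = 4 > 1).
  So int = F(infinity) - F(1) = 0 - (-1/3) = 1/3.
  Finite, so by the integral test, the series converges.

converges


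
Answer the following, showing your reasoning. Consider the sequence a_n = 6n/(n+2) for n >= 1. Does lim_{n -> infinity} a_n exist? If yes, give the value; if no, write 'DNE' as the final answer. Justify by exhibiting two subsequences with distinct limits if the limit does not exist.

Examine the behaviour of a_n along subsequences.
Even-n subsequence a_{2k} = 6(2k)/(2k+2) -> 6. Odd-n subsequence a_{2k+1} = 6(2k+1)/(2k+3) -> 6. Both tend to 6, which suggests the limit is 6; verify directly.
|a_n - 6| = |6n - 6(n+2)| / (n+2) = 12/(n+2) < 12/n for every n >= 1.
Given epsilon > 0, choose a positive integer N > 12/epsilon. Then for all n >= N, |a_n - 6| < 12/n <= 12/N < epsilon.
So by the definition of the limit, lim a_n exists and equals 6.

6


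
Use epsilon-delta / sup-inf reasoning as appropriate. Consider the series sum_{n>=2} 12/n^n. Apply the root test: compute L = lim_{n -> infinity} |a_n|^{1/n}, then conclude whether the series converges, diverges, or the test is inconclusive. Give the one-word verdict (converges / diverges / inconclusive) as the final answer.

Let a_n denote the general term. Form |a_n|^(1/n) and simplify:
|a_n|^(1/n) = 12^(1/n)/n
Take the limit as n -> infinity: L = 0.
Since L = 0 < 1, the root test implies convergence.

converges


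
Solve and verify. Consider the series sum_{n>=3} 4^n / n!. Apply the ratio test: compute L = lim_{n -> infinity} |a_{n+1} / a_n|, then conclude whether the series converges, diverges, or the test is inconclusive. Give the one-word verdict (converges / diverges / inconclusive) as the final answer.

Let a_n denote the general term. Form the ratio a_{n+1}/a_n and simplify:
a_{n+1}/a_n = 4/(n + 1)
Take the limit as n -> infinity: L = 0.
Since L = 0 < 1, the ratio test implies the series converges.

converges


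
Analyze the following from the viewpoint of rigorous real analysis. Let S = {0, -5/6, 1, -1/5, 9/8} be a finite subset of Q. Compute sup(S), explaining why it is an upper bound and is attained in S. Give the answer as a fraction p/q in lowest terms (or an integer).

S is finite, so sup(S) = max(S).
Sorted decreasing:
9/8, 1, 0, -1/5, -5/6
The extremum is 9/8.
For every x in S, x <= 9/8. And 9/8 is in S, so it is attained.
Therefore sup(S) = 9/8.

9/8


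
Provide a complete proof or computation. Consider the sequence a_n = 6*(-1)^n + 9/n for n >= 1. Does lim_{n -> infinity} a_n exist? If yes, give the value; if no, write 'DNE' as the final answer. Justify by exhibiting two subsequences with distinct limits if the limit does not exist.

Examine the behaviour of a_n along subsequences.
a_{2k} = 6 + 9/(2k) -> 6. a_{2k+1} = -6 + 9/(2k+1) -> -6.
Since these two subsequential limits are 6 and -6, distinct, the full sequence cannot converge (a convergent sequence has all subsequences tending to the same limit). So lim a_n does not exist.

DNE


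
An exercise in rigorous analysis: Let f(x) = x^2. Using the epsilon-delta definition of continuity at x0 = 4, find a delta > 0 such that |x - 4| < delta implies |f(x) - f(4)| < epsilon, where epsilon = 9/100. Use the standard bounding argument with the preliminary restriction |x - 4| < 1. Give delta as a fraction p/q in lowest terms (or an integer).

Factor: |x^2 - (4)^2| = |x - 4| * |x + 4|.
Impose |x - 4| < 1 first. Then |x + 4| = |(x - 4) + 2*(4)| <= |x - 4| + 2*|4| < 1 + 8 = 9.
So |x^2 - (4)^2| < delta * 9.
We need delta * 9 <= 9/100, i.e. delta <= 9/100/9 = 1/100.
Since 1/100 < 1, this is tighter than 1; take delta = 1/100.
So delta = 1/100 works.

1/100


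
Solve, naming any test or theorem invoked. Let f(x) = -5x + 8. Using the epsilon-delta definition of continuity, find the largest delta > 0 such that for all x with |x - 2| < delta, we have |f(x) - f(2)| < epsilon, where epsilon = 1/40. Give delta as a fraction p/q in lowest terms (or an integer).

We compute f(2) = -5*(2) + 8 = -2.
|f(x) - f(2)| = |-5x + 8 - (-2)| = |-5(x - 2)| = 5|x - 2|.
We need 5|x - 2| < 1/40, i.e. |x - 2| < 1/40 / 5 = 1/200.
So any delta <= 1/200 works. Conversely, if delta > 1/200, then x = 2 + 1/200 satisfies |x - 2| = 1/200 < delta but |f(x) - f(2)| = 5 * 1/200 = 1/40, which is not < 1/40; so no larger delta works.
Hence the largest such delta is 1/200.

1/200


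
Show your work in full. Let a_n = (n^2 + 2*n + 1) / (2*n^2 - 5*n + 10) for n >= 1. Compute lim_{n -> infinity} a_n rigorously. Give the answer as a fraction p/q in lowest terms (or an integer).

Divide numerator and denominator by n^2, the highest power:
numerator / n^2 = 1 + 2/n + n^(-2)
denominator / n^2 = 2 - 5/n + 10/n^2
As n -> infinity, all terms of the form c/n^k (k >= 1) tend to 0.
So numerator / n^2 -> 1 and denominator / n^2 -> 2.
Therefore lim a_n = 1/2.

1/2


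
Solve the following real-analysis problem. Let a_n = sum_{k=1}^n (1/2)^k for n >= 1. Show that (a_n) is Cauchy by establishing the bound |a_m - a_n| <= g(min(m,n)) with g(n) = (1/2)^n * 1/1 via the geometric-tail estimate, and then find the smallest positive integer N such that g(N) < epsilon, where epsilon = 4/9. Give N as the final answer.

For m > n >= 1: |a_m - a_n| = sum_{k=n+1}^m (1/2)^k < sum_{k=n+1}^infinity (1/2)^k = (1/2)^(n+1) / (1 - 1/2) = (1/2)^n * (1/2) * (2/1) = (1/2)^n * 1/1.
So g(n) = (1/2)^n / 1. Since g(n) -> 0, (a_n) is Cauchy.
Now solve g(N) < 4/9: (1/2)^N / 1 < 4/9 <=> 2^N > 1 / (1 * 4/9) = 9/4.
Check powers of 2: 2^1 = 2 <= 9/4, 2^2 = 4 > 9/4.
So the smallest such N is 2. Check: g(2) = 1/(1 * 4) = 1/4 < 4/9.

2


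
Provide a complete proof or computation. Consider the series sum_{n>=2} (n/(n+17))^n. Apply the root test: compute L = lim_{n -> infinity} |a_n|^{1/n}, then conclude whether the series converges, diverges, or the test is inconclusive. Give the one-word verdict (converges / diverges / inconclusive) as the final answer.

Let a_n denote the general term. Form |a_n|^(1/n) and simplify:
|a_n|^(1/n) = n/(n + 17)
Take the limit as n -> infinity: L = 1.
Since L = 1, the root test is inconclusive. (In fact a_n = (n/(n+17))^n -> e^(-17) != 0, so the nth-term test shows divergence; but the root test itself gives no conclusion.)

inconclusive


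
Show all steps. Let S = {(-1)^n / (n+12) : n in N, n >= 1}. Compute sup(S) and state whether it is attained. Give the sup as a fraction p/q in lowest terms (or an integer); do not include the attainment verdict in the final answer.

Analysis:
- Values: -1/13, 1/14, -1/15, 1/16, -1/17, ...
- Positive terms (even n): 1/(2+12), 1/(4+12), ... decreasing -> max = 1/14 (n=2).
- Negative terms (odd n): -1/(1+12), -1/(3+12), ... increasing -> min = -1/13 (n=1).
- So sup = 1/14 (attained at n=2); inf = -1/13 (attained at n=1).
Conclusion: sup(S) = 1/14, attained in S.

1/14


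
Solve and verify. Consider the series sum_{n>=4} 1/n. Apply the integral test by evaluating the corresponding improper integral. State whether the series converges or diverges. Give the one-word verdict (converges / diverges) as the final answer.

Let f(x) = 1/x. Then f is positive, continuous, and decreasing on [4, infinity), so the integral test applies.
Compute the improper integral int_{4}^infinity f(x) dx:
  antiderivative F(x) = log(x).
  As x -> infinity, log(x) -> infinity.
  So int = infinity - log(4) = infinity. By the integral test, the series diverges.

diverges


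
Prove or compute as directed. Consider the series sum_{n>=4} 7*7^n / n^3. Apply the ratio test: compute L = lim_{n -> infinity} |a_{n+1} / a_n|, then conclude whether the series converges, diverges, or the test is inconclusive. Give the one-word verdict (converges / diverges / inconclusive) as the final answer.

Let a_n denote the general term. Form the ratio a_{n+1}/a_n and simplify:
a_{n+1}/a_n = 7*n^3/(n + 1)^3
Take the limit as n -> infinity: L = 7.
Since L = 7 > 1 (or L = infinity), the ratio test implies the series diverges.

diverges


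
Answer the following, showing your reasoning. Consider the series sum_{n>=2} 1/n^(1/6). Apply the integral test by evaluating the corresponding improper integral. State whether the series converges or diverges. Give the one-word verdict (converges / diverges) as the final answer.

Let f(x) = x^(-1/6). Then f is positive, continuous, and decreasing on [2, infinity), so the integral test applies.
Compute the improper integral int_{2}^infinity f(x) dx:
  antiderivative F(x) = 6*x^(5/6)/5.
  As x -> infinity, F(x) -> infinity (since p = 1/6 < 1).
  So the integral diverges. By the integral test, the series diverges.

diverges


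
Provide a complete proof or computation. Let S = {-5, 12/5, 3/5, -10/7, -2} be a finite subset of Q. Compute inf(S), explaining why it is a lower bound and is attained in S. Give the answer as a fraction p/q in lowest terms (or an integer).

S is finite, so inf(S) = min(S).
Sorted increasing:
-5, -2, -10/7, 3/5, 12/5
The extremum is -5.
For every x in S, x >= -5. And -5 is in S, so it is attained.
Therefore inf(S) = -5.

-5


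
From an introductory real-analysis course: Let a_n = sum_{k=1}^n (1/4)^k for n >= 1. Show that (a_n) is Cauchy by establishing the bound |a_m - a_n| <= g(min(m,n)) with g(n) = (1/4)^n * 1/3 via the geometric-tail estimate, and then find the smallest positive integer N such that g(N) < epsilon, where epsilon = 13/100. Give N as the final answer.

For m > n >= 1: |a_m - a_n| = sum_{k=n+1}^m (1/4)^k < sum_{k=n+1}^infinity (1/4)^k = (1/4)^(n+1) / (1 - 1/4) = (1/4)^n * (1/4) * (4/3) = (1/4)^n * 1/3.
So g(n) = (1/4)^n / 3. Since g(n) -> 0, (a_n) is Cauchy.
Now solve g(N) < 13/100: (1/4)^N / 3 < 13/100 <=> 4^N > 1 / (3 * 13/100) = 100/39.
Check powers of 4: 4^0 = 1 <= 100/39, 4^1 = 4 > 100/39.
So the smallest such N is 1. Check: g(1) = 1/(3 * 4) = 1/12 < 13/100.

1


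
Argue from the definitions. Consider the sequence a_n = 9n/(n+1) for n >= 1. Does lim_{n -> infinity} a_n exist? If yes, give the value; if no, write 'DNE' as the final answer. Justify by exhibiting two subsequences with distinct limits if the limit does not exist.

Examine the behaviour of a_n along subsequences.
Even-n subsequence a_{2k} = 9(2k)/(2k+1) -> 9. Odd-n subsequence a_{2k+1} = 9(2k+1)/(2k+2) -> 9. Both tend to 9, which suggests the limit is 9; verify directly.
|a_n - 9| = |9n - 9(n+1)| / (n+1) = 9/(n+1) < 9/n for every n >= 1.
Given epsilon > 0, choose a positive integer N > 9/epsilon. Then for all n >= N, |a_n - 9| < 9/n <= 9/N < epsilon.
So by the definition of the limit, lim a_n exists and equals 9.

9


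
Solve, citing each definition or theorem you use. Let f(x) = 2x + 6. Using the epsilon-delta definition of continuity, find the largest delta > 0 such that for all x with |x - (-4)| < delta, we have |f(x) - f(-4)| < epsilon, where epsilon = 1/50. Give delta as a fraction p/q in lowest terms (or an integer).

We compute f(-4) = 2*(-4) + 6 = -2.
|f(x) - f(-4)| = |2x + 6 - (-2)| = |2(x - (-4))| = 2|x - (-4)|.
We need 2|x - (-4)| < 1/50, i.e. |x - (-4)| < 1/50 / 2 = 1/100.
So any delta <= 1/100 works. Conversely, if delta > 1/100, then x = -4 + 1/100 satisfies |x - (-4)| = 1/100 < delta but |f(x) - f(-4)| = 2 * 1/100 = 1/50, which is not < 1/50; so no larger delta works.
Hence the largest such delta is 1/100.

1/100


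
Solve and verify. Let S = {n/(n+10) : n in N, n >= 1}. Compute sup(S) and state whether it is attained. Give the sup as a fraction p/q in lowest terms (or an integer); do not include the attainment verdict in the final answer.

Analysis:
- Values: 1/11, 1/6, 3/13, 2/7, ... strictly increasing.
- Minimum is 1/11 (n=1); inf = 1/11 (attained).
- n/(n+10) = 1 - 10/(n+10) -> 1 from below as n -> infinity, and never equals 1.
- So sup = 1 (not attained).
Conclusion: sup(S) = 1, not attained in S.

1


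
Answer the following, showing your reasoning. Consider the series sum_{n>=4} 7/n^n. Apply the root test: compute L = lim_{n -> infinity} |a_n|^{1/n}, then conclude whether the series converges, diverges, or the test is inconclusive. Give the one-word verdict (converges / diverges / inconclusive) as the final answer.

Let a_n denote the general term. Form |a_n|^(1/n) and simplify:
|a_n|^(1/n) = 7^(1/n)/n
Take the limit as n -> infinity: L = 0.
Since L = 0 < 1, the root test implies convergence.

converges


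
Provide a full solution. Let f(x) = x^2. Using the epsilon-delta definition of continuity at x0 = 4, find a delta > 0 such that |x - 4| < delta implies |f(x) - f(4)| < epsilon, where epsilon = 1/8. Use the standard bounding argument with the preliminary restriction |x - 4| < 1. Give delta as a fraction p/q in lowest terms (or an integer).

Factor: |x^2 - (4)^2| = |x - 4| * |x + 4|.
Impose |x - 4| < 1 first. Then |x + 4| = |(x - 4) + 2*(4)| <= |x - 4| + 2*|4| < 1 + 8 = 9.
So |x^2 - (4)^2| < delta * 9.
We need delta * 9 <= 1/8, i.e. delta <= 1/8/9 = 1/72.
Since 1/72 < 1, this is tighter than 1; take delta = 1/72.
So delta = 1/72 works.

1/72


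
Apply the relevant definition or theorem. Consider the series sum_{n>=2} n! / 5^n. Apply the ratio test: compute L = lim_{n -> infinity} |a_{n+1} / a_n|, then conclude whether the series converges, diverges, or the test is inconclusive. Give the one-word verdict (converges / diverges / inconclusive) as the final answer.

Let a_n denote the general term. Form the ratio a_{n+1}/a_n and simplify:
a_{n+1}/a_n = n/5 + 1/5
Take the limit as n -> infinity: L = infinity.
Since L = infinity > 1 (or L = infinity), the ratio test implies the series diverges.

diverges


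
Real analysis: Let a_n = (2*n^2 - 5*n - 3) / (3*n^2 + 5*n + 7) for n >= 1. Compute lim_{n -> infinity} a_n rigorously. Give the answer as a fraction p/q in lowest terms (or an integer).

Divide numerator and denominator by n^2, the highest power:
numerator / n^2 = 2 - 5/n - 3/n^2
denominator / n^2 = 3 + 5/n + 7/n^2
As n -> infinity, all terms of the form c/n^k (k >= 1) tend to 0.
So numerator / n^2 -> 2 and denominator / n^2 -> 3.
Therefore lim a_n = 2/3.

2/3


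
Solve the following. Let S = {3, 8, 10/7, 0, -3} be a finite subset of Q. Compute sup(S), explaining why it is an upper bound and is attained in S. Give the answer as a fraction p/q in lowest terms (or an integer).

S is finite, so sup(S) = max(S).
Sorted decreasing:
8, 3, 10/7, 0, -3
The extremum is 8.
For every x in S, x <= 8. And 8 is in S, so it is attained.
Therefore sup(S) = 8.

8


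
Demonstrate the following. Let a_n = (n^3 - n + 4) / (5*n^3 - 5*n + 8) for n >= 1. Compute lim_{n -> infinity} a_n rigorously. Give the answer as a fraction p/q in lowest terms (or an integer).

Divide numerator and denominator by n^3, the highest power:
numerator / n^3 = 1 - 1/n^2 + 4/n^3
denominator / n^3 = 5 - 5/n^2 + 8/n^3
As n -> infinity, all terms of the form c/n^k (k >= 1) tend to 0.
So numerator / n^3 -> 1 and denominator / n^3 -> 5.
Therefore lim a_n = 1/5.

1/5


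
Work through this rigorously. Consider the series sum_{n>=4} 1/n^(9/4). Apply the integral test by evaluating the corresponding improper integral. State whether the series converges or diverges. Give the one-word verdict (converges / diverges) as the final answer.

Let f(x) = x^(-9/4). Then f is positive, continuous, and decreasing on [4, infinity), so the integral test applies.
Compute the improper integral int_{4}^infinity f(x) dx:
  antiderivative F(x) = -4/(5*x^(5/4)).
  As x -> infinity, F(x) -> 0 (since p = 9/4 > 1).
  So int = F(infinity) - F(4) = 0 - (-sqrt(2)/10) = sqrt(2)/10.
  Finite, so by the integral test, the series converges.

converges
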